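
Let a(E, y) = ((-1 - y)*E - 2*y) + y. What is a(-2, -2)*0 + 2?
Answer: 2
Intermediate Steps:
a(E, y) = -y + E*(-1 - y) (a(E, y) = (E*(-1 - y) - 2*y) + y = (-2*y + E*(-1 - y)) + y = -y + E*(-1 - y))
a(-2, -2)*0 + 2 = (-1*(-2) - 1*(-2) - 1*(-2)*(-2))*0 + 2 = (2 + 2 - 4)*0 + 2 = 0*0 + 2 = 0 + 2 = 2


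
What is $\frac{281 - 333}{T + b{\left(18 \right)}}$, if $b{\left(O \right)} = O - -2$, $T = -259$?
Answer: $\frac{52}{239} \approx 0.21757$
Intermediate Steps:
$b{\left(O \right)} = 2 + O$ ($b{\left(O \right)} = O + 2 = 2 + O$)
$\frac{281 - 333}{T + b{\left(18 \right)}} = \frac{281 - 333}{-259 + \left(2 + 18\right)} = - \frac{52}{-259 + 20} = - \frac{52}{-239} = \left(-52\right) \left(- \frac{1}{239}\right) = \frac{52}{239}$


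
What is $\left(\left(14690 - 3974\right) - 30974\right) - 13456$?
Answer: $-33714$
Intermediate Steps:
$\left(\left(14690 - 3974\right) - 30974\right) - 13456 = \left(10716 - 30974\right) - 13456 = -20258 - 13456 = -33714$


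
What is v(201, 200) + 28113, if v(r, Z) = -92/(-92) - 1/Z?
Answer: 5622799/200 ≈ 28114.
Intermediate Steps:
v(r, Z) = 1 - 1/Z (v(r, Z) = -92*(-1/92) - 1/Z = 1 - 1/Z)
v(201, 200) + 28113 = (-1 + 200)/200 + 28113 = (1/200)*199 + 28113 = 199/200 + 28113 = 5622799/200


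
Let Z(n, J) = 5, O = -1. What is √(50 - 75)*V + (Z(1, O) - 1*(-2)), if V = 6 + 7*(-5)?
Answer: 7 - 145*I ≈ 7.0 - 145.0*I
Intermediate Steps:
V = -29 (V = 6 - 35 = -29)
√(50 - 75)*V + (Z(1, O) - 1*(-2)) = √(50 - 75)*(-29) + (5 - 1*(-2)) = √(-25)*(-29) + (5 + 2) = (5*I)*(-29) + 7 = -145*I + 7 = 7 - 145*I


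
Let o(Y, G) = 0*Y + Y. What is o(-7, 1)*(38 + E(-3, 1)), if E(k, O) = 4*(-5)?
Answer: -126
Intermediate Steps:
E(k, O) = -20
o(Y, G) = Y (o(Y, G) = 0 + Y = Y)
o(-7, 1)*(38 + E(-3, 1)) = -7*(38 - 20) = -7*18 = -126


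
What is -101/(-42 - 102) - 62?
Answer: -8827/144 ≈ -61.299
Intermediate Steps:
-101/(-42 - 102) - 62 = -101/(-144) - 62 = -101*(-1/144) - 62 = 101/144 - 62 = -8827/144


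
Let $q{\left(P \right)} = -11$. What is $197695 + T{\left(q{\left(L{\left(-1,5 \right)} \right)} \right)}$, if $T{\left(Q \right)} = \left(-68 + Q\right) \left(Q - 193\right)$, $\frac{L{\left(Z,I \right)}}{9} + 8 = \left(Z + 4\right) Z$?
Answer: $213811$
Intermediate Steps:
$L{\left(Z,I \right)} = -72 + 9 Z \left(4 + Z\right)$ ($L{\left(Z,I \right)} = -72 + 9 \left(Z + 4\right) Z = -72 + 9 \left(4 + Z\right) Z = -72 + 9 Z \left(4 + Z\right)$)
$T{\left(Q \right)} = \left(-193 + Q\right) \left(-68 + Q\right)$ ($T{\left(Q \right)} = \left(-68 + Q\right) \left(-193 + Q\right) = \left(-193 + Q\right) \left(-68 + Q\right)$)
$197695 + T{\left(q{\left(L{\left(-1,5 \right)} \right)} \right)} = 197695 + \left(13124 + \left(-11\right)^{2} - -2871\right) = 197695 + \left(13124 + 121 + 2871\right) = 197695 + 16116 = 213811$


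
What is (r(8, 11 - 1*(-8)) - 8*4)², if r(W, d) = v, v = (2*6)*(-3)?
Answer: 4624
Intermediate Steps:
v = -36 (v = 12*(-3) = -36)
r(W, d) = -36
(r(8, 11 - 1*(-8)) - 8*4)² = (-36 - 8*4)² = (-36 - 32)² = (-68)² = 4624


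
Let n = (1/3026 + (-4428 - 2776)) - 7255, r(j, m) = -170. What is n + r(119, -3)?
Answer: -44267353/3026 ≈ -14629.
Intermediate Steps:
n = -43752933/3026 (n = (1/3026 - 7204) - 7255 = -21799303/3026 - 7255 = -43752933/3026 ≈ -14459.)
n + r(119, -3) = -43752933/3026 - 170 = -44267353/3026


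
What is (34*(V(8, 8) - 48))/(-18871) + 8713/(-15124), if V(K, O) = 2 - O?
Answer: -136655359/285405004 ≈ -0.47881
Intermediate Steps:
(34*(V(8, 8) - 48))/(-18871) + 8713/(-15124) = (34*((2 - 1*8) - 48))/(-18871) + 8713/(-15124) = (34*((2 - 8) - 48))*(-1/18871) + 8713*(-1/15124) = (34*(-6 - 48))*(-1/18871) - 8713/15124 = (34*(-54))*(-1/18871) - 8713/15124 = -1836*(-1/18871) - 8713/15124 = 1836/18871 - 8713/15124 = -136655359/285405004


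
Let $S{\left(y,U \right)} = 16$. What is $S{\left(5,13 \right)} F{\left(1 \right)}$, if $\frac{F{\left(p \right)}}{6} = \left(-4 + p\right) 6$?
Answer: $-1728$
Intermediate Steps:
$F{\left(p \right)} = -144 + 36 p$ ($F{\left(p \right)} = 6 \left(-4 + p\right) 6 = 6 \left(-24 + 6 p\right) = -144 + 36 p$)
$S{\left(5,13 \right)} F{\left(1 \right)} = 16 \left(-144 + 36 \cdot 1\right) = 16 \left(-144 + 36\right) = 16 \left(-108\right) = -1728$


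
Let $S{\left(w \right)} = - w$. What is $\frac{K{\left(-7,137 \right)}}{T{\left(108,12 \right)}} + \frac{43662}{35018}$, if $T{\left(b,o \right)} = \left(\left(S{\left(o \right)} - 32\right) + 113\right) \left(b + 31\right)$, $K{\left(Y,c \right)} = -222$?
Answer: $\frac{68498041}{55976273} \approx 1.2237$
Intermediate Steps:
$T{\left(b,o \right)} = \left(31 + b\right) \left(81 - o\right)$ ($T{\left(b,o \right)} = \left(\left(- o - 32\right) + 113\right) \left(b + 31\right) = \left(\left(-32 - o\right) + 113\right) \left(31 + b\right) = \left(81 - o\right) \left(31 + b\right) = \left(31 + b\right) \left(81 - o\right)$)
$\frac{K{\left(-7,137 \right)}}{T{\left(108,12 \right)}} + \frac{43662}{35018} = - \frac{222}{2511 - 372 + 81 \cdot 108 - 108 \cdot 12} + \frac{43662}{35018} = - \frac{222}{2511 - 372 + 8748 - 1296} + 43662 \cdot \frac{1}{35018} = - \frac{222}{9591} + \frac{21831}{17509} = \left(-222\right) \frac{1}{9591} + \frac{21831}{17509} = - \frac{74}{3197} + \frac{21831}{17509} = \frac{68498041}{55976273}$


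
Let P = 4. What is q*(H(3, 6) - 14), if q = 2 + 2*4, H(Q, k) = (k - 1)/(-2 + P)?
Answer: -115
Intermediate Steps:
H(Q, k) = -1/2 + k/2 (H(Q, k) = (k - 1)/(-2 + 4) = (-1 + k)/2 = (-1 + k)*(1/2) = -1/2 + k/2)
q = 10 (q = 2 + 8 = 10)
q*(H(3, 6) - 14) = 10*((-1/2 + (1/2)*6) - 14) = 10*((-1/2 + 3) - 14) = 10*(5/2 - 14) = 10*(-23/2) = -115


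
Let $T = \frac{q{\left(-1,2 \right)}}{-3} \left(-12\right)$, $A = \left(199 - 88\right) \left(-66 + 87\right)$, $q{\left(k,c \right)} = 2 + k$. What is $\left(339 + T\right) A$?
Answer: $799533$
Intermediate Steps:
$A = 2331$ ($A = 111 \cdot 21 = 2331$)
$T = 4$ ($T = \frac{2 - 1}{-3} \left(-12\right) = 1 \left(- \frac{1}{3}\right) \left(-12\right) = \left(- \frac{1}{3}\right) \left(-12\right) = 4$)
$\left(339 + T\right) A = \left(339 + 4\right) 2331 = 343 \cdot 2331 = 799533$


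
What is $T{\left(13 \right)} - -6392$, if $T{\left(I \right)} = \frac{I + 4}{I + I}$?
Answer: $\frac{166209}{26} \approx 6392.7$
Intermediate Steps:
$T{\left(I \right)} = \frac{4 + I}{2 I}$
$T{\left(13 \right)} - -6392 = \frac{4 + 13}{2 \cdot 13} - -6392 = \frac{1}{2} \cdot \frac{1}{13} \cdot 17 + 6392 = \frac{17}{26} + 6392 = \frac{166209}{26}$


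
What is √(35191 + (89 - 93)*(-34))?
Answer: √35327 ≈ 187.95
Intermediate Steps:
√(35191 + (89 - 93)*(-34)) = √(35191 - 4*(-34)) = √(35191 + 136) = √35327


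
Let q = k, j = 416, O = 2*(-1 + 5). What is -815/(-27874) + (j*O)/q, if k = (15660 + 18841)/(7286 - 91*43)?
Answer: 312923356971/961680874 ≈ 325.39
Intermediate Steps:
O = 8 (O = 2*4 = 8)
k = 34501/3373 (k = 34501/(7286 - 3913) = 34501/3373 ≈ 10.229)
q = 34501/3373 ≈ 10.229
-815/(-27874) + (j*O)/q = -815/(-27874) + (416*8)/(34501/3373) = -815*(-1/27874) + 3328*(3373/34501) = 815/27874 + 11225344/34501 = 312923356971/961680874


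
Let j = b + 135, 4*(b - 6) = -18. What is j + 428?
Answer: 1129/2 ≈ 564.50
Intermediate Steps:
b = 3/2 (b = 6 + (1/4)*(-18) = 6 - 9/2 = 3/2 ≈ 1.5000)
j = 273/2 (j = 3/2 + 135 = 273/2 ≈ 136.50)
j + 428 = 273/2 + 428 = 1129/2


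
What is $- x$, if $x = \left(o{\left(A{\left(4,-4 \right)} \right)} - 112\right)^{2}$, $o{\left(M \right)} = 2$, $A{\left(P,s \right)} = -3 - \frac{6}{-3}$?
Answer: $-12100$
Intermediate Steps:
$A{\left(P,s \right)} = -1$ ($A{\left(P,s \right)} = -3 - 6 \left(- \frac{1}{3}\right) = -3 - -2 = -3 + 2 = -1$)
$x = 12100$ ($x = \left(2 - 112\right)^{2} = \left(-110\right)^{2} = 12100$)
$- x = \left(-1\right) 12100 = -12100$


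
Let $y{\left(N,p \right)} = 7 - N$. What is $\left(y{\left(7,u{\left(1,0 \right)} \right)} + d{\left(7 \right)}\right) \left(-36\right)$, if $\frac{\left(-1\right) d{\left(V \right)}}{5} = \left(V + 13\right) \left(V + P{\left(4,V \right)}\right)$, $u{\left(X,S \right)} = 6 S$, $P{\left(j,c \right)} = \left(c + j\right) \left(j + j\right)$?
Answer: $342000$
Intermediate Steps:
$P{\left(j,c \right)} = 2 j \left(c + j\right)$ ($P{\left(j,c \right)} = \left(c + j\right) 2 j = 2 j \left(c + j\right)$)
$d{\left(V \right)} = - 5 \left(13 + V\right) \left(32 + 9 V\right)$ ($d{\left(V \right)} = - 5 \left(V + 13\right) \left(V + 2 \cdot 4 \left(V + 4\right)\right) = - 5 \left(13 + V\right) \left(V + 2 \cdot 4 \left(4 + V\right)\right) = - 5 \left(13 + V\right) \left(V + \left(32 + 8 V\right)\right) = - 5 \left(13 + V\right) \left(32 + 9 V\right)$)
$\left(y{\left(7,u{\left(1,0 \right)} \right)} + d{\left(7 \right)}\right) \left(-36\right) = \left(\left(7 - 7\right) - \left(7295 + 2205\right)\right) \left(-36\right) = \left(\left(7 - 7\right) - 9500\right) \left(-36\right) = \left(0 - 9500\right) \left(-36\right) = \left(-9500\right) \left(-36\right) = 342000$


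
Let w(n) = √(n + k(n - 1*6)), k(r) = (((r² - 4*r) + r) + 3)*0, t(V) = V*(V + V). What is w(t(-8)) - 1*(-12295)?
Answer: 12295 + 8*√2 ≈ 12306.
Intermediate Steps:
t(V) = 2*V² (t(V) = V*(2*V) = 2*V²)
k(r) = 0 (k(r) = ((r² - 3*r) + 3)*0 = (3 + r² - 3*r)*0 = 0)
w(n) = √n (w(n) = √(n + 0) = √n)
w(t(-8)) - 1*(-12295) = √(2*(-8)²) - 1*(-12295) = √(2*64) + 12295 = √128 + 12295 = 8*√2 + 12295 = 12295 + 8*√2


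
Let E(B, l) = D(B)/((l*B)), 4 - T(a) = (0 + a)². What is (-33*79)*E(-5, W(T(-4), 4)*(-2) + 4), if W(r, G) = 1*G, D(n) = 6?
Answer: -7821/10 ≈ -782.10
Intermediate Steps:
T(a) = 4 - a² (T(a) = 4 - (0 + a)² = 4 - a²)
W(r, G) = G
E(B, l) = 6/(B*l) (E(B, l) = 6/((l*B)) = 6/((B*l)) = 6*(1/(B*l)) = 6/(B*l))
(-33*79)*E(-5, W(T(-4), 4)*(-2) + 4) = (-33*79)*(6/(-5*(4*(-2) + 4))) = -15642*(-1)/(5*(-8 + 4)) = -15642*(-1)/(5*(-4)) = -15642*(-1)*(-1)/(5*4) = -2607*3/10 = -7821/10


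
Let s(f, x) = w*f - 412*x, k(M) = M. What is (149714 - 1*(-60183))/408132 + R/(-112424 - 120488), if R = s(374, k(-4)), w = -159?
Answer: 9060613255/11882355048 ≈ 0.76253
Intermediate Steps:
s(f, x) = -412*x - 159*f (s(f, x) = -159*f - 412*x = -412*x - 159*f)
R = -57818 (R = -412*(-4) - 159*374 = 1648 - 59466 = -57818)
(149714 - 1*(-60183))/408132 + R/(-112424 - 120488) = (149714 - 1*(-60183))/408132 - 57818/(-112424 - 120488) = (149714 + 60183)*(1/408132) - 57818/(-232912) = 209897*(1/408132) - 57818*(-1/232912) = 209897/408132 + 28909/116456 = 9060613255/11882355048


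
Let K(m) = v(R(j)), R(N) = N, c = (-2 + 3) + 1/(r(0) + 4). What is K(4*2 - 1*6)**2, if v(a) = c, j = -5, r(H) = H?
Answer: 25/16 ≈ 1.5625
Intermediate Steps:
c = 5/4 (c = (-2 + 3) + 1/(0 + 4) = 1 + 1/4 = 5/4 ≈ 1.2500)
v(a) = 5/4
K(m) = 5/4
K(4*2 - 1*6)**2 = (5/4)**2 = 25/16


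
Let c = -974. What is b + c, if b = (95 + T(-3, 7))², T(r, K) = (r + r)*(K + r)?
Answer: 4067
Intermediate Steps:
T(r, K) = 2*r*(K + r) (T(r, K) = (2*r)*(K + r) = 2*r*(K + r))
b = 5041 (b = (95 + 2*(-3)*(7 - 3))² = (95 + 2*(-3)*4)² = (95 - 24)² = 71² = 5041)
b + c = 5041 - 974 = 4067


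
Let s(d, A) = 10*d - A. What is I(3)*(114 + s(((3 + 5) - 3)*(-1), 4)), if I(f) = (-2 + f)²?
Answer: 60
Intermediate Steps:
s(d, A) = -A + 10*d
I(3)*(114 + s(((3 + 5) - 3)*(-1), 4)) = (-2 + 3)²*(114 + (-1*4 + 10*(((3 + 5) - 3)*(-1)))) = 1²*(114 + (-4 + 10*((8 - 3)*(-1)))) = 1*(114 + (-4 + 10*(5*(-1)))) = 1*(114 + (-4 + 10*(-5))) = 1*(114 + (-4 - 50)) = 1*(114 - 54) = 1*60 = 60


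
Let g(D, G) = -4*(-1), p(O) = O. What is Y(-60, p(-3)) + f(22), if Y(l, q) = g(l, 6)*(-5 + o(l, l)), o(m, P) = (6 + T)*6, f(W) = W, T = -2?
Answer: 98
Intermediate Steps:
o(m, P) = 24 (o(m, P) = (6 - 2)*6 = 4*6 = 24)
g(D, G) = 4
Y(l, q) = 76 (Y(l, q) = 4*(-5 + 24) = 4*19 = 76)
Y(-60, p(-3)) + f(22) = 76 + 22 = 98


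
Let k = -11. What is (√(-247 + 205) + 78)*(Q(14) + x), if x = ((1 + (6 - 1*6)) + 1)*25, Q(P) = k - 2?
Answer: 2886 + 37*I*√42 ≈ 2886.0 + 239.79*I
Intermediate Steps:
Q(P) = -13 (Q(P) = -11 - 2 = -13)
x = 50 (x = ((1 + (6 - 6)) + 1)*25 = ((1 + 0) + 1)*25 = (1 + 1)*25 = 2*25 = 50)
(√(-247 + 205) + 78)*(Q(14) + x) = (√(-247 + 205) + 78)*(-13 + 50) = (√(-42) + 78)*37 = (I*√42 + 78)*37 = (78 + I*√42)*37 = 2886 + 37*I*√42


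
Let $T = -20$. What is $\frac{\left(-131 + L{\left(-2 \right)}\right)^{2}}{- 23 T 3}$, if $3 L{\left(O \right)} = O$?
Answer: $\frac{31205}{2484} \approx 12.562$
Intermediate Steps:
$L{\left(O \right)} = \frac{O}{3}$
$\frac{\left(-131 + L{\left(-2 \right)}\right)^{2}}{- 23 T 3} = \frac{\left(-131 + \frac{1}{3} \left(-2\right)\right)^{2}}{\left(-23\right) \left(-20\right) 3} = \frac{\left(-131 - \frac{2}{3}\right)^{2}}{460 \cdot 3} = \frac{\left(- \frac{395}{3}\right)^{2}}{1380} = \frac{156025}{9} \cdot \frac{1}{1380} = \frac{31205}{2484}$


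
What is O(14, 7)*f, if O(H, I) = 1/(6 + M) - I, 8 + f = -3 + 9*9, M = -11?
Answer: -504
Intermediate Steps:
f = 70 (f = -8 + (-3 + 9*9) = -8 + (-3 + 81) = -8 + 78 = 70)
O(H, I) = -⅕ - I (O(H, I) = 1/(6 - 11) - I = 1/(-5) - I = -⅕ - I)
O(14, 7)*f = (-⅕ - 1*7)*70 = (-⅕ - 7)*70 = -36/5*70 = -504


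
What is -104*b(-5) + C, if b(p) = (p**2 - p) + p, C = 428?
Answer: -2172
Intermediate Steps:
b(p) = p**2
-104*b(-5) + C = -104*(-5)**2 + 428 = -104*25 + 428 = -2600 + 428 = -2172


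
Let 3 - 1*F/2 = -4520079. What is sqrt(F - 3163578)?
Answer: 3*sqrt(652954) ≈ 2424.2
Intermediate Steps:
F = 9040164 (F = 6 - 2*(-4520079) = 6 + 9040158 = 9040164)
sqrt(F - 3163578) = sqrt(9040164 - 3163578) = sqrt(5876586) = 3*sqrt(652954)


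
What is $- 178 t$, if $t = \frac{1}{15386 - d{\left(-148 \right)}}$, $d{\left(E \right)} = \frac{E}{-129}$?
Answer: $- \frac{11481}{992323} \approx -0.01157$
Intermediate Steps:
$d{\left(E \right)} = - \frac{E}{129}$ ($d{\left(E \right)} = E \left(- \frac{1}{129}\right) = - \frac{E}{129}$)
$t = \frac{129}{1984646}$ ($t = \frac{1}{15386 - \left(- \frac{1}{129}\right) \left(-148\right)} = \frac{1}{15386 - \frac{148}{129}} = \frac{1}{\frac{1984646}{129}} = \frac{129}{1984646} \approx 6.4999 \cdot 10^{-5}$)
$- 178 t = \left(-178\right) \frac{129}{1984646} = - \frac{11481}{992323}$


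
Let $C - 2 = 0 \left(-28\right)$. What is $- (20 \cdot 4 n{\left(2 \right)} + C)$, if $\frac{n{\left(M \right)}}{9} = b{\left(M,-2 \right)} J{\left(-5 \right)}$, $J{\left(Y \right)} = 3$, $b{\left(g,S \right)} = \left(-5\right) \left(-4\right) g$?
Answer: $-86402$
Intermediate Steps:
$b{\left(g,S \right)} = 20 g$
$n{\left(M \right)} = 540 M$ ($n{\left(M \right)} = 9 \cdot 20 M 3 = 9 \cdot 60 M = 540 M$)
$C = 2$ ($C = 2 + 0 \left(-28\right) = 2 + 0 = 2$)
$- (20 \cdot 4 n{\left(2 \right)} + C) = - (20 \cdot 4 \cdot 540 \cdot 2 + 2) = - (80 \cdot 1080 + 2) = - (86400 + 2) = \left(-1\right) 86402 = -86402$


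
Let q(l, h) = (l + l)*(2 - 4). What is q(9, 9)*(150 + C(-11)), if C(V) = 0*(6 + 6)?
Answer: -5400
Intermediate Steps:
q(l, h) = -4*l (q(l, h) = (2*l)*(-2) = -4*l)
C(V) = 0 (C(V) = 0*12 = 0)
q(9, 9)*(150 + C(-11)) = (-4*9)*(150 + 0) = -36*150 = -5400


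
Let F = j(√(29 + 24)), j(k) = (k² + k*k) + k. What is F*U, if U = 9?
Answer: 954 + 9*√53 ≈ 1019.5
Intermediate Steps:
j(k) = k + 2*k² (j(k) = (k² + k²) + k = 2*k² + k = k + 2*k²)
F = √53*(1 + 2*√53) (F = √(29 + 24)*(1 + 2*√(29 + 24)) = √53*(1 + 2*√53) ≈ 113.28)
F*U = (106 + √53)*9 = 954 + 9*√53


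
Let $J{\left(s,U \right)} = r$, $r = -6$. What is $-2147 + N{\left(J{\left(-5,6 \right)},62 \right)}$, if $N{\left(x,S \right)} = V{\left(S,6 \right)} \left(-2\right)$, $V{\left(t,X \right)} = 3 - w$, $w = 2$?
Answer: $-2149$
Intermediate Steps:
$J{\left(s,U \right)} = -6$
$V{\left(t,X \right)} = 1$ ($V{\left(t,X \right)} = 3 - 2 = 1$)
$N{\left(x,S \right)} = -2$ ($N{\left(x,S \right)} = 1 \left(-2\right) = -2$)
$-2147 + N{\left(J{\left(-5,6 \right)},62 \right)} = -2147 - 2 = -2149$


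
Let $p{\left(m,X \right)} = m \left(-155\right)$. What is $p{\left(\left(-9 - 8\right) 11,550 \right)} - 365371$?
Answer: $-336386$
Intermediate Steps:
$p{\left(m,X \right)} = - 155 m$
$p{\left(\left(-9 - 8\right) 11,550 \right)} - 365371 = - 155 \left(-9 - 8\right) 11 - 365371 = - 155 \left(\left(-17\right) 11\right) - 365371 = \left(-155\right) \left(-187\right) - 365371 = 28985 - 365371 = -336386$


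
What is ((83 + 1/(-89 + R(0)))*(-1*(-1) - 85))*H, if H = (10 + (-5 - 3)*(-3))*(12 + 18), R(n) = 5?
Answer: -7110420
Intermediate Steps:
H = 1020 (H = (10 - 8*(-3))*30 = (10 + 24)*30 = 34*30 = 1020)
((83 + 1/(-89 + R(0)))*(-1*(-1) - 85))*H = ((83 + 1/(-89 + 5))*(-1*(-1) - 85))*1020 = ((83 + 1/(-84))*(1 - 85))*1020 = ((83 - 1/84)*(-84))*1020 = ((6971/84)*(-84))*1020 = -6971*1020 = -7110420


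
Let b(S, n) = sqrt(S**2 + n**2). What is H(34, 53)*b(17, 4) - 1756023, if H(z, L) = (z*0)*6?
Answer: -1756023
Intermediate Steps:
H(z, L) = 0 (H(z, L) = 0*6 = 0)
H(34, 53)*b(17, 4) - 1756023 = 0*sqrt(17**2 + 4**2) - 1756023 = 0*sqrt(289 + 16) - 1756023 = 0*sqrt(305) - 1756023 = 0 - 1756023 = -1756023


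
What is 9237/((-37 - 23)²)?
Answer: 3079/1200 ≈ 2.5658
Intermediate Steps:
9237/((-37 - 23)²) = 9237/((-60)²) = 9237/3600 = 9237*(1/3600) = 3079/1200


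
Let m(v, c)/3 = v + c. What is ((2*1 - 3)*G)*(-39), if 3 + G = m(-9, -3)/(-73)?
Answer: -7137/73 ≈ -97.767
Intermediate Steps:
m(v, c) = 3*c + 3*v (m(v, c) = 3*(v + c) = 3*(c + v) = 3*c + 3*v)
G = -183/73 (G = -3 + (3*(-3) + 3*(-9))/(-73) = -3 + (-9 - 27)*(-1/73) = -3 - 36*(-1/73) = -3 + 36/73 = -183/73 ≈ -2.5069)
((2*1 - 3)*G)*(-39) = ((2*1 - 3)*(-183/73))*(-39) = ((2 - 3)*(-183/73))*(-39) = -1*(-183/73)*(-39) = (183/73)*(-39) = -7137/73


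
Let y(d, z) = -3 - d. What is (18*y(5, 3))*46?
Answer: -6624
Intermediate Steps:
(18*y(5, 3))*46 = (18*(-3 - 1*5))*46 = (18*(-3 - 5))*46 = (18*(-8))*46 = -144*46 = -6624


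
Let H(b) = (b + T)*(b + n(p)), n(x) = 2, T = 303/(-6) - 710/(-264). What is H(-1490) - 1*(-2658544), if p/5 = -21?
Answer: 54414868/11 ≈ 4.9468e+6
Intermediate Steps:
p = -105 (p = 5*(-21) = -105)
T = -6311/132 (T = 303*(-1/6) - 710*(-1/264) = -101/2 + 355/132 = -6311/132 ≈ -47.811)
H(b) = (2 + b)*(-6311/132 + b) (H(b) = (b - 6311/132)*(b + 2) = (-6311/132 + b)*(2 + b) = (2 + b)*(-6311/132 + b))
H(-1490) - 1*(-2658544) = (-6311/66 + (-1490)**2 - 6047/132*(-1490)) - 1*(-2658544) = (-6311/66 + 2220100 + 4505015/66) + 2658544 = 25170884/11 + 2658544 = 54414868/11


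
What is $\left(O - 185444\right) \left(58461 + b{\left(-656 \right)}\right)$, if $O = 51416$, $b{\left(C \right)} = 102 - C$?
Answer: $-7937004132$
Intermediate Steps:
$\left(O - 185444\right) \left(58461 + b{\left(-656 \right)}\right) = \left(51416 - 185444\right) \left(58461 + \left(102 - -656\right)\right) = - 134028 \left(58461 + \left(102 + 656\right)\right) = - 134028 \left(58461 + 758\right) = \left(-134028\right) 59219 = -7937004132$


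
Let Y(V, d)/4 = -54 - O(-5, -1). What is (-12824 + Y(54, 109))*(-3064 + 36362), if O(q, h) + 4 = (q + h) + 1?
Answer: -433007192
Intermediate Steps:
O(q, h) = -3 + h + q (O(q, h) = -4 + ((q + h) + 1) = -4 + ((h + q) + 1) = -4 + (1 + h + q) = -3 + h + q)
Y(V, d) = -180 (Y(V, d) = 4*(-54 - (-3 - 1 - 5)) = 4*(-54 - 1*(-9)) = 4*(-54 + 9) = 4*(-45) = -180)
(-12824 + Y(54, 109))*(-3064 + 36362) = (-12824 - 180)*(-3064 + 36362) = -13004*33298 = -433007192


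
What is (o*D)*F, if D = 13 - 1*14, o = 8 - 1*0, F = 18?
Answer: -144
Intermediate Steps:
o = 8 (o = 8 + 0 = 8)
D = -1 (D = 13 - 14 = -1)
(o*D)*F = (8*(-1))*18 = -8*18 = -144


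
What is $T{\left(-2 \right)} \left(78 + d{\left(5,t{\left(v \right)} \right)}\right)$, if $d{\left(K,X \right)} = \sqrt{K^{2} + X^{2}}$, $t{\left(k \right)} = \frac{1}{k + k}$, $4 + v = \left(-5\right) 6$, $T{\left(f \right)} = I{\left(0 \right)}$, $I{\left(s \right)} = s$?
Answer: $0$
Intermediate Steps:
$T{\left(f \right)} = 0$
$v = -34$ ($v = -4 - 30 = -34$)
$t{\left(k \right)} = \frac{1}{2 k}$
$T{\left(-2 \right)} \left(78 + d{\left(5,t{\left(v \right)} \right)}\right) = 0 \left(78 + \sqrt{5^{2} + \left(\frac{1}{2 \left(-34\right)}\right)^{2}}\right) = 0 \left(78 + \sqrt{25 + \left(\frac{1}{2} \left(- \frac{1}{34}\right)\right)^{2}}\right) = 0 \left(78 + \sqrt{25 + \left(- \frac{1}{68}\right)^{2}}\right) = 0 \left(78 + \sqrt{25 + \frac{1}{4624}}\right) = 0 \left(78 + \sqrt{\frac{115601}{4624}}\right) = 0 \left(78 + \frac{\sqrt{115601}}{68}\right) = 0$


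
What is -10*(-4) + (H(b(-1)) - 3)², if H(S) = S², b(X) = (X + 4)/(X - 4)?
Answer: 29356/625 ≈ 46.970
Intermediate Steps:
b(X) = (4 + X)/(-4 + X)
-10*(-4) + (H(b(-1)) - 3)² = -10*(-4) + (((4 - 1)/(-4 - 1))² - 3)² = 40 + ((3/(-5))² - 3)² = 40 + ((-⅕*3)² - 3)² = 40 + ((-⅗)² - 3)² = 40 + (9/25 - 3)² = 40 + (-66/25)² = 40 + 4356/625 = 29356/625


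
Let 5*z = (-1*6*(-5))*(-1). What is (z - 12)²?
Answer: 324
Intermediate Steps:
z = -6 (z = ((-1*6*(-5))*(-1))/5 = (-6*(-5)*(-1))/5 = (30*(-1))/5 = (⅕)*(-30) = -6)
(z - 12)² = (-6 - 12)² = (-18)² = 324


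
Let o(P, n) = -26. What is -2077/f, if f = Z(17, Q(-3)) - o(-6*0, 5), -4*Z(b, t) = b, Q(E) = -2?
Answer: -8308/87 ≈ -95.494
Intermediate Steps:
Z(b, t) = -b/4
f = 87/4 (f = -¼*17 - 1*(-26) = -17/4 + 26 = 87/4 ≈ 21.750)
-2077/f = -2077/87/4 = -2077*4/87 = -8308/87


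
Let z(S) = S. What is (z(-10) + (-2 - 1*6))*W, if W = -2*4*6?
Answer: 864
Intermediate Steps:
W = -48 (W = -8*6 = -48)
(z(-10) + (-2 - 1*6))*W = (-10 + (-2 - 1*6))*(-48) = (-10 + (-2 - 6))*(-48) = (-10 - 8)*(-48) = -18*(-48) = 864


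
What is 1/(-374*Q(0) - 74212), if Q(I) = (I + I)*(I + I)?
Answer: -1/74212 ≈ -1.3475e-5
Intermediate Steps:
Q(I) = 4*I**2 (Q(I) = (2*I)*(2*I) = 4*I**2)
1/(-374*Q(0) - 74212) = 1/(-1496*0**2 - 74212) = 1/(-1496*0 - 74212) = 1/(-374*0 - 74212) = 1/(0 - 74212) = 1/(-74212) = -1/74212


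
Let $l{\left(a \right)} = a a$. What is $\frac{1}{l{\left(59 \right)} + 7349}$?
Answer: $\frac{1}{10830} \approx 9.2336 \cdot 10^{-5}$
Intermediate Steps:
$l{\left(a \right)} = a^{2}$
$\frac{1}{l{\left(59 \right)} + 7349} = \frac{1}{59^{2} + 7349} = \frac{1}{3481 + 7349} = \frac{1}{10830}$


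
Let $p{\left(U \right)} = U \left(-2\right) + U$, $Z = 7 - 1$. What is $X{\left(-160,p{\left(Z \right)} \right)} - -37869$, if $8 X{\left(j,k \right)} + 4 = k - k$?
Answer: $\frac{75737}{2} \approx 37869.0$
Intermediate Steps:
$Z = 6$ ($Z = 7 - 1 = 6$)
$p{\left(U \right)} = - U$ ($p{\left(U \right)} = - 2 U + U = - U$)
$X{\left(j,k \right)} = - \frac{1}{2}$ ($X{\left(j,k \right)} = - \frac{1}{2} + \frac{k - k}{8} = - \frac{1}{2} + \frac{1}{8} \cdot 0 = - \frac{1}{2} + 0 = - \frac{1}{2}$)
$X{\left(-160,p{\left(Z \right)} \right)} - -37869 = - \frac{1}{2} - -37869 = - \frac{1}{2} + 37869 = \frac{75737}{2}$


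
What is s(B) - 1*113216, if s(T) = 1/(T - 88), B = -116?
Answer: -23096065/204 ≈ -1.1322e+5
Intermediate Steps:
s(T) = 1/(-88 + T)
s(B) - 1*113216 = 1/(-88 - 116) - 1*113216 = 1/(-204) - 113216 = -1/204 - 113216 = -23096065/204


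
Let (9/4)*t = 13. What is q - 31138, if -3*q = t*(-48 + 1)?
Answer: -838282/27 ≈ -31047.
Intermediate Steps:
t = 52/9 (t = (4/9)*13 = 52/9 ≈ 5.7778)
q = 2444/27 (q = -52*(-48 + 1)/27 = -52*(-47)/27 = -⅓*(-2444/9) = 2444/27 ≈ 90.519)
q - 31138 = 2444/27 - 31138 = -838282/27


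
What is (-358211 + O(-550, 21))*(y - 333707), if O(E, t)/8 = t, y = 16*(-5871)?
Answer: 153114582649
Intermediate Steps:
y = -93936
O(E, t) = 8*t
(-358211 + O(-550, 21))*(y - 333707) = (-358211 + 8*21)*(-93936 - 333707) = (-358211 + 168)*(-427643) = -358043*(-427643) = 153114582649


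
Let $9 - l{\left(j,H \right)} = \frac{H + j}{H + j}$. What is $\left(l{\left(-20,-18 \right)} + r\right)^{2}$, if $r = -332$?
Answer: $104976$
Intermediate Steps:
$l{\left(j,H \right)} = 8$ ($l{\left(j,H \right)} = 9 - \frac{H + j}{H + j} = 9 - 1 = 8$)
$\left(l{\left(-20,-18 \right)} + r\right)^{2} = \left(8 - 332\right)^{2} = \left(-324\right)^{2} = 104976$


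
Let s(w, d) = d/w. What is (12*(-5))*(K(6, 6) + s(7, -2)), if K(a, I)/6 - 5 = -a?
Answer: 2640/7 ≈ 377.14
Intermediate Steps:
K(a, I) = 30 - 6*a (K(a, I) = 30 + 6*(-a) = 30 - 6*a)
(12*(-5))*(K(6, 6) + s(7, -2)) = (12*(-5))*((30 - 6*6) - 2/7) = -60*((30 - 36) - 2*⅐) = -60*(-6 - 2/7) = -60*(-44/7) = 2640/7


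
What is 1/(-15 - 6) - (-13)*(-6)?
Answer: -1639/21 ≈ -78.048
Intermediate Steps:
1/(-15 - 6) - (-13)*(-6) = 1/(-21) - 13*6 = -1/21 - 78 = -1639/21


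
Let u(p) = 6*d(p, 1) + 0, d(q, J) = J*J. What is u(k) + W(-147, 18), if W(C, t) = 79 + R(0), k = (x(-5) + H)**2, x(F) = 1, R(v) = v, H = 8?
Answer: 85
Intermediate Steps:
d(q, J) = J**2
k = 81 (k = (1 + 8)**2 = 9**2 = 81)
W(C, t) = 79 (W(C, t) = 79 + 0 = 79)
u(p) = 6 (u(p) = 6*1**2 + 0 = 6*1 + 0 = 6 + 0 = 6)
u(k) + W(-147, 18) = 6 + 79 = 85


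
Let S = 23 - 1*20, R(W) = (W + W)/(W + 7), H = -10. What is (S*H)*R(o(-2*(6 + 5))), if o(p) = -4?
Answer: 80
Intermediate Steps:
R(W) = 2*W/(7 + W) (R(W) = (2*W)/(7 + W) = 2*W/(7 + W))
S = 3 (S = 23 - 20 = 3)
(S*H)*R(o(-2*(6 + 5))) = (3*(-10))*(2*(-4)/(7 - 4)) = -60*(-4)/3 = -30*(-8/3) = 80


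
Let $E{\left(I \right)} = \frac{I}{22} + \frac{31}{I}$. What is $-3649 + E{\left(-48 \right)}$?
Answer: $- \frac{1928165}{528} \approx -3651.8$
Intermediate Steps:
$E{\left(I \right)} = \frac{31}{I} + \frac{I}{22}$ ($E{\left(I \right)} = I \frac{1}{22} + \frac{31}{I} = \frac{I}{22} + \frac{31}{I} = \frac{31}{I} + \frac{I}{22}$)
$-3649 + E{\left(-48 \right)} = -3649 + \left(\frac{31}{-48} + \frac{1}{22} \left(-48\right)\right) = -3649 + \left(31 \left(- \frac{1}{48}\right) - \frac{24}{11}\right) = -3649 - \frac{1493}{528} = - \frac{1928165}{528}$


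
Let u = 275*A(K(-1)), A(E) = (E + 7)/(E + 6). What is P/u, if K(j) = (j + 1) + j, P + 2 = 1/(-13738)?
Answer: -9159/1511180 ≈ -0.0060608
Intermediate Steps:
P = -27477/13738 (P = -2 + 1/(-13738) = -2 - 1/13738 = -27477/13738 ≈ -2.0001)
K(j) = 1 + 2*j (K(j) = (1 + j) + j = 1 + 2*j)
A(E) = (7 + E)/(6 + E)
u = 330 (u = 275*((7 + (1 + 2*(-1)))/(6 + (1 + 2*(-1)))) = 275*((7 + (1 - 2))/(6 + (1 - 2))) = 275*((7 - 1)/(6 - 1)) = 275*(6/5) = 330)
P/u = -27477/13738/330 = -27477/13738*1/330 = -9159/1511180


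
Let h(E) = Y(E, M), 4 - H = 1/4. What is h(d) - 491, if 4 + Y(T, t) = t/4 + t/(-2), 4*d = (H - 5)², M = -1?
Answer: -1979/4 ≈ -494.75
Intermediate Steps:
H = 15/4 (H = 4 - 1/4 = 4 - 1*¼ = 4 - ¼ = 15/4 ≈ 3.7500)
d = 25/64 (d = (15/4 - 5)²/4 = (-5/4)²/4 = (¼)*(25/16) = 25/64 ≈ 0.39063)
Y(T, t) = -4 - t/4 (Y(T, t) = -4 + (t/4 + t/(-2)) = -4 + (t*(¼) + t*(-½)) = -4 + (t/4 - t/2) = -4 - t/4)
h(E) = -15/4 (h(E) = -4 - ¼*(-1) = -4 + ¼ = -15/4)
h(d) - 491 = -15/4 - 491 = -1979/4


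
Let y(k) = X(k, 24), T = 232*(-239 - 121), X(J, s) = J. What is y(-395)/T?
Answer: 79/16704 ≈ 0.0047294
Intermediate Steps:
T = -83520 (T = 232*(-360) = -83520)
y(k) = k
y(-395)/T = -395/(-83520) = -395*(-1/83520) = 79/16704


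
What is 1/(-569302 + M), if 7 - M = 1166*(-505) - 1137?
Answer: 1/20672 ≈ 4.8375e-5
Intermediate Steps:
M = 589974 (M = 7 - (1166*(-505) - 1137) = 7 - (-588830 - 1137) = 7 - 1*(-589967) = 7 + 589967 = 589974)
1/(-569302 + M) = 1/(-569302 + 589974) = 1/20672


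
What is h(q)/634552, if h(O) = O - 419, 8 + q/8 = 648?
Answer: 4701/634552 ≈ 0.0074084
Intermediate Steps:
q = 5120 (q = -64 + 8*648 = -64 + 5184 = 5120)
h(O) = -419 + O
h(q)/634552 = (-419 + 5120)/634552 = 4701*(1/634552) = 4701/634552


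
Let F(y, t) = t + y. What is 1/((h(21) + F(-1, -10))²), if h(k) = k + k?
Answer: 1/961 ≈ 0.0010406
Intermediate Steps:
h(k) = 2*k
1/((h(21) + F(-1, -10))²) = 1/((2*21 + (-10 - 1))²) = 1/((42 - 11)²) = 1/(31²) = 1/961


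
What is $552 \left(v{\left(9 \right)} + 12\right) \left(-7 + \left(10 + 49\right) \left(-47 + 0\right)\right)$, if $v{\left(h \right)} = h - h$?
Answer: $-18414720$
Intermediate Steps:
$v{\left(h \right)} = 0$
$552 \left(v{\left(9 \right)} + 12\right) \left(-7 + \left(10 + 49\right) \left(-47 + 0\right)\right) = 552 \left(0 + 12\right) \left(-7 + \left(10 + 49\right) \left(-47 + 0\right)\right) = 552 \cdot 12 \left(-7 + 59 \left(-47\right)\right) = 552 \cdot 12 \left(-7 - 2773\right) = 552 \cdot 12 \left(-2780\right) = 552 \left(-33360\right) = -18414720$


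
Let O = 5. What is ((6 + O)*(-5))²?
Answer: 3025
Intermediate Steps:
((6 + O)*(-5))² = ((6 + 5)*(-5))² = (11*(-5))² = (-55)² = 3025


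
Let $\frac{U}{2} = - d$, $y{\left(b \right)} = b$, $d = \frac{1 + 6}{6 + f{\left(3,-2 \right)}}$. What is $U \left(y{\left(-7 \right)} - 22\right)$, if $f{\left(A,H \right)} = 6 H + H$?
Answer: $- \frac{203}{4} \approx -50.75$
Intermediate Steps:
$f{\left(A,H \right)} = 7 H$
$d = - \frac{7}{8}$ ($d = \frac{1 + 6}{6 + 7 \left(-2\right)} = \frac{7}{6 - 14} = \frac{7}{-8} = 7 \left(- \frac{1}{8}\right) = - \frac{7}{8} \approx -0.875$)
$U = \frac{7}{4}$ ($U = 2 \left(\left(-1\right) \left(- \frac{7}{8}\right)\right) = 2 \cdot \frac{7}{8} = \frac{7}{4} \approx 1.75$)
$U \left(y{\left(-7 \right)} - 22\right) = \frac{7 \left(-7 - 22\right)}{4} = \frac{7}{4} \left(-29\right) = - \frac{203}{4}$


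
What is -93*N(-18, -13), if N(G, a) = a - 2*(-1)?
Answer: 1023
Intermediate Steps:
N(G, a) = 2 + a (N(G, a) = a + 2 = 2 + a)
-93*N(-18, -13) = -93*(2 - 13) = -93*(-11) = 1023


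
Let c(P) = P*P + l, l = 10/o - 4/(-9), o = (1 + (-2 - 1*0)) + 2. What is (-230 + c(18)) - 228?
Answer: -1112/9 ≈ -123.56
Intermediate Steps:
o = 1 (o = (1 + (-2 + 0)) + 2 = (1 - 2) + 2 = -1 + 2 = 1)
l = 94/9 (l = 10/1 - 4/(-9) = 10*1 - 4*(-⅑) = 10 + 4/9 = 94/9 ≈ 10.444)
c(P) = 94/9 + P² (c(P) = P*P + 94/9 = P² + 94/9 = 94/9 + P²)
(-230 + c(18)) - 228 = (-230 + (94/9 + 18²)) - 228 = (-230 + (94/9 + 324)) - 228 = (-230 + 3010/9) - 228 = 940/9 - 228 = -1112/9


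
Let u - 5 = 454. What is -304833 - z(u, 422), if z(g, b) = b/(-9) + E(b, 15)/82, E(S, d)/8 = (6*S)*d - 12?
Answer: -113832923/369 ≈ -3.0849e+5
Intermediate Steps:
u = 459 (u = 5 + 454 = 459)
E(S, d) = -96 + 48*S*d (E(S, d) = 8*((6*S)*d - 12) = 8*(6*S*d - 12) = 8*(-12 + 6*S*d) = -96 + 48*S*d)
z(g, b) = -48/41 + 3199*b/369 (z(g, b) = b/(-9) + (-96 + 48*b*15)/82 = b*(-⅑) + (-96 + 720*b)*(1/82) = -b/9 + (-48/41 + 360*b/41) = -48/41 + 3199*b/369)
-304833 - z(u, 422) = -304833 - (-48/41 + (3199/369)*422) = -304833 - (-48/41 + 1349978/369) = -304833 - 1*1349546/369 = -304833 - 1349546/369 = -113832923/369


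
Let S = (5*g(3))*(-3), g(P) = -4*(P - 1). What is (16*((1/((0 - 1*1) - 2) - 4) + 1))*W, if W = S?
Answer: -6400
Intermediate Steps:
g(P) = 4 - 4*P (g(P) = -4*(-1 + P) = 4 - 4*P)
S = 120 (S = (5*(4 - 4*3))*(-3) = (5*(4 - 12))*(-3) = (5*(-8))*(-3) = -40*(-3) = 120)
W = 120
(16*((1/((0 - 1*1) - 2) - 4) + 1))*W = (16*((1/((0 - 1*1) - 2) - 4) + 1))*120 = (16*((1/((0 - 1) - 2) - 4) + 1))*120 = (16*((1/(-1 - 2) - 4) + 1))*120 = (16*((1/(-3) - 4) + 1))*120 = (16*((-1/3 - 4) + 1))*120 = (16*(-13/3 + 1))*120 = (16*(-10/3))*120 = -160/3*120 = -6400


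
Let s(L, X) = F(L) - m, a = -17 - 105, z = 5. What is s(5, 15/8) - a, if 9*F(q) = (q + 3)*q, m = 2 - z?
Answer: 1165/9 ≈ 129.44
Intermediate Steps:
m = -3 (m = 2 - 1*5 = 2 - 5 = -3)
F(q) = q*(3 + q)/9 (F(q) = ((q + 3)*q)/9 = ((3 + q)*q)/9 = (q*(3 + q))/9 = q*(3 + q)/9)
a = -122
s(L, X) = 3 + L*(3 + L)/9 (s(L, X) = L*(3 + L)/9 - 1*(-3) = L*(3 + L)/9 + 3 = 3 + L*(3 + L)/9)
s(5, 15/8) - a = (3 + (1/9)*5*(3 + 5)) - 1*(-122) = (3 + (1/9)*5*8) + 122 = (3 + 40/9) + 122 = 67/9 + 122 = 1165/9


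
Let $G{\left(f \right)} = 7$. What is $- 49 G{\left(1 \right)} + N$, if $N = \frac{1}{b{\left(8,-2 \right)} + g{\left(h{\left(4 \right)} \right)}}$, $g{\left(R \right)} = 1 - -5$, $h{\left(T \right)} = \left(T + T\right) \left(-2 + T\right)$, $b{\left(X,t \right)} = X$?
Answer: $- \frac{4801}{14} \approx -342.93$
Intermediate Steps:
$h{\left(T \right)} = 2 T \left(-2 + T\right)$
$g{\left(R \right)} = 6$ ($g{\left(R \right)} = 1 + 5 = 6$)
$N = \frac{1}{14}$ ($N = \frac{1}{8 + 6} = \frac{1}{14} \approx 0.071429$)
$- 49 G{\left(1 \right)} + N = \left(-49\right) 7 + \frac{1}{14} = -343 + \frac{1}{14} = - \frac{4801}{14}$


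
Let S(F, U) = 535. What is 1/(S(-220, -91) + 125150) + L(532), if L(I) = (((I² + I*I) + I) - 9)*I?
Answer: 37883441303821/125685 ≈ 3.0142e+8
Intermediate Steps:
L(I) = I*(-9 + I + 2*I²) (L(I) = (((I² + I²) + I) - 9)*I = ((2*I² + I) - 9)*I = ((I + 2*I²) - 9)*I = (-9 + I + 2*I²)*I = I*(-9 + I + 2*I²))
1/(S(-220, -91) + 125150) + L(532) = 1/(535 + 125150) + 532*(-9 + 532 + 2*532²) = 1/125685 + 532*(-9 + 532 + 2*283024) = 1/125685 + 532*(-9 + 532 + 566048) = 1/125685 + 532*566571 = 1/125685 + 301415772 = 37883441303821/125685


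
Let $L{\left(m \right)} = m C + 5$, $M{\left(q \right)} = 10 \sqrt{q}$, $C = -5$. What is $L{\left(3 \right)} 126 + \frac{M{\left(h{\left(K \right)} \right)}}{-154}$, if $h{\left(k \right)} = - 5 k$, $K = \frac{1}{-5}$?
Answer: $- \frac{97025}{77} \approx -1260.1$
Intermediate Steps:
$K = - \frac{1}{5} \approx -0.2$
$L{\left(m \right)} = 5 - 5 m$ ($L{\left(m \right)} = m \left(-5\right) + 5 = - 5 m + 5 = 5 - 5 m$)
$L{\left(3 \right)} 126 + \frac{M{\left(h{\left(K \right)} \right)}}{-154} = \left(5 - 15\right) 126 + \frac{10 \sqrt{\left(-5\right) \left(- \frac{1}{5}\right)}}{-154} = \left(5 - 15\right) 126 + 10 \sqrt{1} \left(- \frac{1}{154}\right) = \left(-10\right) 126 + 10 \cdot 1 \left(- \frac{1}{154}\right) = -1260 + 10 \left(- \frac{1}{154}\right) = -1260 - \frac{5}{77} = - \frac{97025}{77}$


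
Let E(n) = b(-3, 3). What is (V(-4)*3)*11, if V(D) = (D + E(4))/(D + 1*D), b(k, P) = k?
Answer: 231/8 ≈ 28.875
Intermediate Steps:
E(n) = -3
V(D) = (-3 + D)/(2*D) (V(D) = (D - 3)/(D + 1*D) = (-3 + D)/(D + D) = (-3 + D)/((2*D)) = (-3 + D)*(1/(2*D)) = (-3 + D)/(2*D))
(V(-4)*3)*11 = (((1/2)*(-3 - 4)/(-4))*3)*11 = (((1/2)*(-1/4)*(-7))*3)*11 = ((7/8)*3)*11 = (21/8)*11 = 231/8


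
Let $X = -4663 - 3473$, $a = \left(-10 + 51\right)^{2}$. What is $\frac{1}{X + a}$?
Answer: $- \frac{1}{6455} \approx -0.00015492$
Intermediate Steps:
$a = 1681$ ($a = 41^{2} = 1681$)
$X = -8136$
$\frac{1}{X + a} = \frac{1}{-8136 + 1681} = \frac{1}{-6455} = - \frac{1}{6455}$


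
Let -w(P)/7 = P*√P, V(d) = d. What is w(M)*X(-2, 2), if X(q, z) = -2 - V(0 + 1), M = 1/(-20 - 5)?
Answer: -21*I/125 ≈ -0.168*I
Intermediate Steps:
M = -1/25 (M = 1/(-25) = -1/25 ≈ -0.040000)
X(q, z) = -3 (X(q, z) = -2 - (0 + 1) = -2 - 1*1 = -2 - 1 = -3)
w(P) = -7*P^(3/2) (w(P) = -7*P*√P = -7*P^(3/2))
w(M)*X(-2, 2) = -(-7)*I/125*(-3) = (7*I/125)*(-3) = -21*I/125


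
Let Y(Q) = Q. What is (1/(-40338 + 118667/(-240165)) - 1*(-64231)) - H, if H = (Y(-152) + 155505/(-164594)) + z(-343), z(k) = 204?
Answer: 102339369386320180137/1594569296963578 ≈ 64180.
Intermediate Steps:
H = 8403383/164594 (H = (-152 + 155505/(-164594)) + 204 = (-152 + 155505*(-1/164594)) + 204 = (-152 - 155505/164594) + 204 = -25173793/164594 + 204 = 8403383/164594 ≈ 51.055)
(1/(-40338 + 118667/(-240165)) - 1*(-64231)) - H = (1/(-40338 + 118667/(-240165)) - 1*(-64231)) - 1*8403383/164594 = (1/(-40338 + 118667*(-1/240165)) + 64231) - 8403383/164594 = (1/(-40338 - 118667/240165) + 64231) - 8403383/164594 = (1/(-9687894437/240165) + 64231) - 8403383/164594 = (-240165/9687894437 + 64231) - 8403383/164594 = 622263147342782/9687894437 - 8403383/164594 = 102339369386320180137/1594569296963578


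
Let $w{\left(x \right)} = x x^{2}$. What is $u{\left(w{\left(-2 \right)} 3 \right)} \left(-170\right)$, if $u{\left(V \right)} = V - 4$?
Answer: $4760$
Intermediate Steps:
$w{\left(x \right)} = x^{3}$
$u{\left(V \right)} = -4 + V$ ($u{\left(V \right)} = V - 4 = -4 + V$)
$u{\left(w{\left(-2 \right)} 3 \right)} \left(-170\right) = \left(-4 + \left(-2\right)^{3} \cdot 3\right) \left(-170\right) = \left(-4 - 24\right) \left(-170\right) = \left(-28\right) \left(-170\right) = 4760$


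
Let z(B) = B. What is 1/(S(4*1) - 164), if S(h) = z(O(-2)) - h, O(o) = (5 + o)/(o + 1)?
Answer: -1/171 ≈ -0.0058480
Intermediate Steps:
O(o) = (5 + o)/(1 + o)
S(h) = -3 - h (S(h) = (5 - 2)/(1 - 2) - h = 3/(-1) - h = -1*3 - h = -3 - h)
1/(S(4*1) - 164) = 1/((-3 - 4) - 164) = 1/(-7 - 164) = 1/(-171) = -1/171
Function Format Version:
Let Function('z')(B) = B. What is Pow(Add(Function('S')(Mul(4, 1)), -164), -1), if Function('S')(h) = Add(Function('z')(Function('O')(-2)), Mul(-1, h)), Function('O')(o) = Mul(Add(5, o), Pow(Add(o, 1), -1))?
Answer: Rational(-1, 171) ≈ -0.0058480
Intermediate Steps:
Function('O')(o) = Mul(Pow(Add(1, o), -1), Add(5, o)) (Function('O')(o) = Mul(Add(5, o), Pow(Add(1, o), -1)) = Mul(Pow(Add(1, o), -1), Add(5, o)))
Function('S')(h) = Add(-3, Mul(-1, h)) (Function('S')(h) = Add(Mul(Pow(Add(1, -2), -1), Add(5, -2)), Mul(-1, h)) = Add(Mul(Pow(-1, -1), 3), Mul(-1, h)) = Add(Mul(-1, 3), Mul(-1, h)) = Add(-3, Mul(-1, h)))
Pow(Add(Function('S')(Mul(4, 1)), -164), -1) = Pow(Add(Add(-3, Mul(-1, Mul(4, 1))), -164), -1) = Pow(Add(Add(-3, Mul(-1, 4)), -164), -1) = Pow(Add(Add(-3, -4), -164), -1) = Pow(Add(-7, -164), -1) = Pow(-171, -1) = Rational(-1, 171)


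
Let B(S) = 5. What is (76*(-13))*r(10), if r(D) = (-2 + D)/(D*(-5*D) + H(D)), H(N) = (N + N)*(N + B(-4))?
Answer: 988/25 ≈ 39.520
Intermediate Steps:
H(N) = 2*N*(5 + N) (H(N) = (N + N)*(N + 5) = (2*N)*(5 + N) = 2*N*(5 + N))
r(D) = (-2 + D)/(-5*D² + 2*D*(5 + D)) (r(D) = (-2 + D)/(D*(-5*D) + 2*D*(5 + D)) = (-2 + D)/(-5*D² + 2*D*(5 + D)))
(76*(-13))*r(10) = (76*(-13))*((2 - 1*10)/(10*(-10 + 3*10))) = -494*(2 - 10)/(5*(-10 + 30)) = -494*(-8)/(5*20) = -988*(-1/25) = 988/25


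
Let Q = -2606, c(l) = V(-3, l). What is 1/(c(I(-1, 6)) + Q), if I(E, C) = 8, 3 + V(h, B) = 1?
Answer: -1/2608 ≈ -0.00038344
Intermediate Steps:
V(h, B) = -2 (V(h, B) = -3 + 1 = -2)
c(l) = -2
1/(c(I(-1, 6)) + Q) = 1/(-2 - 2606) = 1/(-2608) = -1/2608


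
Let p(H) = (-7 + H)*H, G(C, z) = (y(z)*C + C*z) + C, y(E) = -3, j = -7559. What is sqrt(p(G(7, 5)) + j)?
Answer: I*sqrt(7265) ≈ 85.235*I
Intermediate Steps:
G(C, z) = -2*C + C*z (G(C, z) = (-3*C + C*z) + C = -2*C + C*z)
p(H) = H*(-7 + H)
sqrt(p(G(7, 5)) + j) = sqrt((7*(-2 + 5))*(-7 + 7*(-2 + 5)) - 7559) = sqrt((7*3)*(-7 + 7*3) - 7559) = sqrt(21*(-7 + 21) - 7559) = sqrt(21*14 - 7559) = sqrt(294 - 7559) = sqrt(-7265) = I*sqrt(7265)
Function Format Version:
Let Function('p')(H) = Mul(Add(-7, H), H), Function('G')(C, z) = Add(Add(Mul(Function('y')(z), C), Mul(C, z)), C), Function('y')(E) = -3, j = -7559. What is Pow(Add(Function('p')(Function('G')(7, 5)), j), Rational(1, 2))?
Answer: Mul(I, Pow(7265, Rational(1, 2))) ≈ Mul(85.235, I)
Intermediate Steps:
Function('G')(C, z) = Add(Mul(-2, C), Mul(C, z)) (Function('G')(C, z) = Add(Add(Mul(-3, C), Mul(C, z)), C) = Add(Mul(-2, C), Mul(C, z)))
Function('p')(H) = Mul(H, Add(-7, H))
Pow(Add(Function('p')(Function('G')(7, 5)), j), Rational(1, 2)) = Pow(Add(Mul(Mul(7, Add(-2, 5)), Add(-7, Mul(7, Add(-2, 5)))), -7559), Rational(1, 2)) = Pow(Add(Mul(Mul(7, 3), Add(-7, Mul(7, 3))), -7559), Rational(1, 2)) = Pow(Add(Mul(21, Add(-7, 21)), -7559), Rational(1, 2)) = Pow(Add(Mul(21, 14), -7559), Rational(1, 2)) = Pow(Add(294, -7559), Rational(1, 2)) = Pow(-7265, Rational(1, 2)) = Mul(I, Pow(7265, Rational(1, 2)))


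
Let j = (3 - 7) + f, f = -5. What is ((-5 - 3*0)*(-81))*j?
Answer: -3645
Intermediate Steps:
j = -9 (j = (3 - 7) - 5 = -4 - 5 = -9)
((-5 - 3*0)*(-81))*j = ((-5 - 3*0)*(-81))*(-9) = ((-5 + 0)*(-81))*(-9) = -5*(-81)*(-9) = 405*(-9) = -3645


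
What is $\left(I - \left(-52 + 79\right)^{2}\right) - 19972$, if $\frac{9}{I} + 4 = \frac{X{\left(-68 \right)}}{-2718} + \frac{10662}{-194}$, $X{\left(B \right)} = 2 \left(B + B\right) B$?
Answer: $- \frac{179461819484}{8669177} \approx -20701.0$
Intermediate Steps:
$X{\left(B \right)} = 4 B^{2}$ ($X{\left(B \right)} = 2 \cdot 2 B B = 4 B B = 4 B^{2}$)
$I = - \frac{1186407}{8669177}$ ($I = \frac{9}{-4 + \left(\frac{4 \left(-68\right)^{2}}{-2718} + \frac{10662}{-194}\right)} = \frac{9}{-4 + \left(4 \cdot 4624 \left(- \frac{1}{2718}\right) + 10662 \left(- \frac{1}{194}\right)\right)} = \frac{9}{-4 + \left(18496 \left(- \frac{1}{2718}\right) - \frac{5331}{97}\right)} = \frac{9}{-4 - \frac{8141885}{131823}} = \frac{9}{- \frac{8669177}{131823}} = 9 \left(- \frac{131823}{8669177}\right) = - \frac{1186407}{8669177} \approx -0.13685$)
$\left(I - \left(-52 + 79\right)^{2}\right) - 19972 = \left(- \frac{1186407}{8669177} - \left(-52 + 79\right)^{2}\right) - 19972 = \left(- \frac{1186407}{8669177} - 27^{2}\right) - 19972 = \left(- \frac{1186407}{8669177} - 729\right) - 19972 = - \frac{6321016440}{8669177} - 19972 = - \frac{179461819484}{8669177}$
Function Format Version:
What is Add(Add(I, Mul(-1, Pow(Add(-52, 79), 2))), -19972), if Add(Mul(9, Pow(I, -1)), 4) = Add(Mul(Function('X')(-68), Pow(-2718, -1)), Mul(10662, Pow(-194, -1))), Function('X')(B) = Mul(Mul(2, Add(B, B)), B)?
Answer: Rational(-179461819484, 8669177) ≈ -20701.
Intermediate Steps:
Function('X')(B) = Mul(4, Pow(B, 2)) (Function('X')(B) = Mul(Mul(2, Mul(2, B)), B) = Mul(Mul(4, B), B) = Mul(4, Pow(B, 2)))
I = Rational(-1186407, 8669177) (I = Mul(9, Pow(Add(-4, Add(Mul(Mul(4, Pow(-68, 2)), Pow(-2718, -1)), Mul(10662, Pow(-194, -1)))), -1)) = Mul(9, Pow(Add(-4, Add(Mul(Mul(4, 4624), Rational(-1, 2718)), Mul(10662, Rational(-1, 194)))), -1)) = Mul(9, Pow(Add(-4, Add(Mul(18496, Rational(-1, 2718)), Rational(-5331, 97))), -1)) = Mul(9, Pow(Add(-4, Add(Rational(-9248, 1359), Rational(-5331, 97))), -1)) = Mul(9, Pow(Add(-4, Rational(-8141885, 131823)), -1)) = Mul(9, Pow(Rational(-8669177, 131823), -1)) = Mul(9, Rational(-131823, 8669177)) = Rational(-1186407, 8669177) ≈ -0.13685)
Add(Add(I, Mul(-1, Pow(Add(-52, 79), 2))), -19972) = Add(Add(Rational(-1186407, 8669177), Mul(-1, Pow(Add(-52, 79), 2))), -19972) = Add(Add(Rational(-1186407, 8669177), Mul(-1, Pow(27, 2))), -19972) = Add(Add(Rational(-1186407, 8669177), Mul(-1, 729)), -19972) = Add(Add(Rational(-1186407, 8669177), -729), -19972) = Add(Rational(-6321016440, 8669177), -19972) = Rational(-179461819484, 8669177)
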